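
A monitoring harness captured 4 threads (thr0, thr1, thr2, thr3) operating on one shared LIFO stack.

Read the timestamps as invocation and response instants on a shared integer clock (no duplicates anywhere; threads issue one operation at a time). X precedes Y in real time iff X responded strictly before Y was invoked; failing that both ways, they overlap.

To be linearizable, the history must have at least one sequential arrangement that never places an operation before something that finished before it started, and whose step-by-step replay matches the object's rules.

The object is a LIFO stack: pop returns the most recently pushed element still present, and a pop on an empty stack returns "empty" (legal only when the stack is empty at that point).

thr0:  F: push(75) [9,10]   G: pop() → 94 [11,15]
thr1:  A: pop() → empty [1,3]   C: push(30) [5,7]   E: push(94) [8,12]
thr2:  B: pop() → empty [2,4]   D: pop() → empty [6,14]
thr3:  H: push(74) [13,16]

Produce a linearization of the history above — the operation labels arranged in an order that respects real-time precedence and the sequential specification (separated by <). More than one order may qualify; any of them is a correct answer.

1. A pop() → empty, leaving stack <>
2. B pop() → empty, leaving stack <>
3. D pop() → empty, leaving stack <>
4. C push(30), leaving stack <30>
5. F push(75), leaving stack <30,75>
6. E push(94), leaving stack <30,75,94>
7. G pop() → 94, leaving stack <30,75>
8. H push(74), leaving stack <30,75,74>

A < B < D < C < F < E < G < H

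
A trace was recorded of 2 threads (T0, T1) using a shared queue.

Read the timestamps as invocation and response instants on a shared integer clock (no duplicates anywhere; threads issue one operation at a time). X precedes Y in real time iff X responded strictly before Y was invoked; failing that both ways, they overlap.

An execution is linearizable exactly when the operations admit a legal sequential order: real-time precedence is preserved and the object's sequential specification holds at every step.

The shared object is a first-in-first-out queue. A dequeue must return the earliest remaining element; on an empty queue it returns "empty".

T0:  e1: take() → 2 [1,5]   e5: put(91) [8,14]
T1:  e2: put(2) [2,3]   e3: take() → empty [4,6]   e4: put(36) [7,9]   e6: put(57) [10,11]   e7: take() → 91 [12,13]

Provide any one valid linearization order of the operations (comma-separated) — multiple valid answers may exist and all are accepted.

e2, e1, e3, e5, e4, e6, e7

after step 1 (e2 put(2)): queue <2>
after step 2 (e1 take() → 2): queue <>
after step 3 (e3 take() → empty): queue <>
after step 4 (e5 put(91)): queue <91>
after step 5 (e4 put(36)): queue <91,36>
after step 6 (e6 put(57)): queue <91,36,57>
after step 7 (e7 take() → 91): queue <36,57>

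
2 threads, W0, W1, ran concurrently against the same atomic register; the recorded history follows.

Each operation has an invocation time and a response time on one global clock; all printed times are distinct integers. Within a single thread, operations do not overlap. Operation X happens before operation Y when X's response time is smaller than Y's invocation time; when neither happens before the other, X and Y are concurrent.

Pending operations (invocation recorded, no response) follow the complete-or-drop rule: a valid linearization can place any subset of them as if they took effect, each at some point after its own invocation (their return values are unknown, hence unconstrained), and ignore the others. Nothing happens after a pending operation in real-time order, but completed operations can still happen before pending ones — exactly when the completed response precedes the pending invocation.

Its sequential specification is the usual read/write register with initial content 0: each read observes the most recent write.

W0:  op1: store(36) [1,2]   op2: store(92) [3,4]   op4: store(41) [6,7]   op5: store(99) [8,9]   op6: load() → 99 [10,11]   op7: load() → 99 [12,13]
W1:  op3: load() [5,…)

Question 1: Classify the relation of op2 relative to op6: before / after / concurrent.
op2 spans [3,4], op6 spans [10,11]
resp(op2)=4 < inv(op6)=10

before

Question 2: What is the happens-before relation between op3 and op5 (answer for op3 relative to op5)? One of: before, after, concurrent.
op3 spans [5,…), op5 spans [8,9]
the intervals overlap in both directions

concurrent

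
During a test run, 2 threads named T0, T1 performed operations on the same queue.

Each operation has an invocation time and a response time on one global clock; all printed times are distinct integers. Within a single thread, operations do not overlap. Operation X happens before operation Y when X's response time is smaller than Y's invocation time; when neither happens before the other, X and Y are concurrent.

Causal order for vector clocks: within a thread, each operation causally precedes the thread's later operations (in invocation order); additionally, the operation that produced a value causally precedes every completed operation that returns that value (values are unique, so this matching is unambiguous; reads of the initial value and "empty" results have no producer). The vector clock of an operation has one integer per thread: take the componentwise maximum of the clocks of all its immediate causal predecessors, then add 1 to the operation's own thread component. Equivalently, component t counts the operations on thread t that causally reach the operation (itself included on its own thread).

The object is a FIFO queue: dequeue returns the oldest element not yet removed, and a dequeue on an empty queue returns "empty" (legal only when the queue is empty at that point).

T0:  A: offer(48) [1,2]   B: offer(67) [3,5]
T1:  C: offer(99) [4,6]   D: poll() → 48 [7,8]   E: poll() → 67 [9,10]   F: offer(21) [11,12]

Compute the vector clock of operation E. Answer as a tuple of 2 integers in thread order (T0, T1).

(2, 3)

VC(C, invoked at 4): no causal predecessors; +1 on T1 → (0, 1)
VC(A, invoked at 1): no causal predecessors; +1 on T0 → (1, 0)
from VC(A)=(1, 0), B (invoked 3) maxes components and bumps T0 → (2, 0)
from VC(A)=(1, 0), VC(C)=(0, 1), D (invoked 7) maxes components and bumps T1 → (1, 2)
from VC(B)=(2, 0), VC(D)=(1, 2), E (invoked 9) maxes components and bumps T1 → (2, 3)
from VC(E)=(2, 3), F (invoked 11) maxes components and bumps T1 → (2, 4)
target: VC(E) = (2, 3)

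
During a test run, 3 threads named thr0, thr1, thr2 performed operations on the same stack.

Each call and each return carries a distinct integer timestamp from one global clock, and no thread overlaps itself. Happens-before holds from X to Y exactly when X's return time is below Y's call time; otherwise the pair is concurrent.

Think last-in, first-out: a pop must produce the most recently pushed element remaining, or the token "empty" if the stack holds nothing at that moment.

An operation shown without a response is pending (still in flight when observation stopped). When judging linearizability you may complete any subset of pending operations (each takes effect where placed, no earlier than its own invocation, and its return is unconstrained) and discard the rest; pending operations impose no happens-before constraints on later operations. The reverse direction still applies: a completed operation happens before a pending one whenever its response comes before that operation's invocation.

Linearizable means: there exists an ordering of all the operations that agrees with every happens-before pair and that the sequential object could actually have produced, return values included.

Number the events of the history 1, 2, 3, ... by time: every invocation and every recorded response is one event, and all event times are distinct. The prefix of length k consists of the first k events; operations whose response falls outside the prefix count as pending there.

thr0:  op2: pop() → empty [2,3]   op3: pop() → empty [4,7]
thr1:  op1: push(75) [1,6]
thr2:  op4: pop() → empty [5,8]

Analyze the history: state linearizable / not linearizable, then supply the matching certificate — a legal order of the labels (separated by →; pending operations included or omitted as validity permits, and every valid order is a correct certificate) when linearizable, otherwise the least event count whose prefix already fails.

step 1: op2 pop() → empty — stack <>
step 2: op3 pop() → empty — stack <>
step 3: op4 pop() → empty — stack <>
step 4: op1 push(75) — stack <75>

linearizable — witness: op2 → op3 → op4 → op1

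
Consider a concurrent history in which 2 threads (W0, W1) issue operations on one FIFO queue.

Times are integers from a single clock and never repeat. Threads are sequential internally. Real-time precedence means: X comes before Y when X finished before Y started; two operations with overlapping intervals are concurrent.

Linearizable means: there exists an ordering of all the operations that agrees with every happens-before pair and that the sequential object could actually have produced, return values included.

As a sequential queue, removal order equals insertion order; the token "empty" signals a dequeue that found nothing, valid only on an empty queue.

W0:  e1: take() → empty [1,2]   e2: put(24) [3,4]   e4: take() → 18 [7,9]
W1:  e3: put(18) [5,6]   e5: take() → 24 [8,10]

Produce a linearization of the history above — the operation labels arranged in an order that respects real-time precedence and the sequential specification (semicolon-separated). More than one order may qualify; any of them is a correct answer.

step 1: e1 take() → empty — queue <>
step 2: e2 put(24) — queue <24>
step 3: e3 put(18) — queue <24,18>
step 4: e5 take() → 24 — queue <18>
step 5: e4 take() → 18 — queue <>

e1; e2; e3; e5; e4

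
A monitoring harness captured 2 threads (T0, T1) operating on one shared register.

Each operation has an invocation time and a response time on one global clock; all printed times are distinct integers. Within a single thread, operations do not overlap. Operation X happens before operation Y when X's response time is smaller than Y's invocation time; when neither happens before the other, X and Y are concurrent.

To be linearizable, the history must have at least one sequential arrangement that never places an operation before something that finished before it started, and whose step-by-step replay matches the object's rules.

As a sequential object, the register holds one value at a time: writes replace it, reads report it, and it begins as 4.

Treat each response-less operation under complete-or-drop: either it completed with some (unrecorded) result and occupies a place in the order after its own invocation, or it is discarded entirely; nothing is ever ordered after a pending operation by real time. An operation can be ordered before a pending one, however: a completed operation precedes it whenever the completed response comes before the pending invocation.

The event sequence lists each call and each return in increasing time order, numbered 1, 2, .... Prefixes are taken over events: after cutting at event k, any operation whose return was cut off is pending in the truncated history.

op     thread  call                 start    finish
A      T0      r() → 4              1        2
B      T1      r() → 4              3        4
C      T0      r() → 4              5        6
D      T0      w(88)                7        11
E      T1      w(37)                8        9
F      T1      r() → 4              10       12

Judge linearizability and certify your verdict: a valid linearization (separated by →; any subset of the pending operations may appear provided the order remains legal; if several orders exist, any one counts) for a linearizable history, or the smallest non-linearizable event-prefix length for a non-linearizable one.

not linearizable — minimal violating prefix: 12 events

the violation lands at event 12, F's response at time 12: events 1..11 linearize, events 1..12 do not
all 3 real-time-respecting orders fail — 6 completed register operations, no legal replay
one such order, A, B, C, D, E, F, breaks at step 6 where F r() → 4 is illegal
one such order, A, B, C, E, D, F, breaks at step 6 where F r() → 4 is illegal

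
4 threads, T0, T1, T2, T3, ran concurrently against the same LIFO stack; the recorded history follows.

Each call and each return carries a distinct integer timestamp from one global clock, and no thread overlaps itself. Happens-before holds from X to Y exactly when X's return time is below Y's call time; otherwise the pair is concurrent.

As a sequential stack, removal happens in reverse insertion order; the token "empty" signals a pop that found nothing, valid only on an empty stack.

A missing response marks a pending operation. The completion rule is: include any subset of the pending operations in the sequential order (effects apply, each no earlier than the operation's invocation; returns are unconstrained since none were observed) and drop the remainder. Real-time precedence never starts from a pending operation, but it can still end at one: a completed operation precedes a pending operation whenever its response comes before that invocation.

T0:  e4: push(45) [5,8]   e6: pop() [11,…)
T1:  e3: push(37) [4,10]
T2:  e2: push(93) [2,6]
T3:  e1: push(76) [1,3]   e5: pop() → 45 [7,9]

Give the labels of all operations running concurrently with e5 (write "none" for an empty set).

e5 spans [7,9]; an op avoiding the whole window 7..9 is ordered, any other is concurrent
e1 [1,3]: before
e2 [2,6]: before
e3 [4,10]: concurrent
e4 [5,8]: concurrent
e6 [11,…): after

e3, e4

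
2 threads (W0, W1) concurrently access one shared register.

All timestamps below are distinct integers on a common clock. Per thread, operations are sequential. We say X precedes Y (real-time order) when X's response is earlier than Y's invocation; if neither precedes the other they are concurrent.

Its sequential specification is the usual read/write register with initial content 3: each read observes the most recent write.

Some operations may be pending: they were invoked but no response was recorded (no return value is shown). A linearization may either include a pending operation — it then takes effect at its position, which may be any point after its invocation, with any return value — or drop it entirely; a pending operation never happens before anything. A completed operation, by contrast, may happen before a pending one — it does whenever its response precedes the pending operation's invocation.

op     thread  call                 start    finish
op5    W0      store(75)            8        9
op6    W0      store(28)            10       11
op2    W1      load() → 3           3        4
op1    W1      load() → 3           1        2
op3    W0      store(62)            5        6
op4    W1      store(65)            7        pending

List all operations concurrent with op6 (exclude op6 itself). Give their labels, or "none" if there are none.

op4

op6 spans [10,11]: anything still running between times 10 and 11 counts as concurrent
op1 [1,2]: before
op2 [3,4]: before
op3 [5,6]: before
op4 [7,…): concurrent
op5 [8,9]: before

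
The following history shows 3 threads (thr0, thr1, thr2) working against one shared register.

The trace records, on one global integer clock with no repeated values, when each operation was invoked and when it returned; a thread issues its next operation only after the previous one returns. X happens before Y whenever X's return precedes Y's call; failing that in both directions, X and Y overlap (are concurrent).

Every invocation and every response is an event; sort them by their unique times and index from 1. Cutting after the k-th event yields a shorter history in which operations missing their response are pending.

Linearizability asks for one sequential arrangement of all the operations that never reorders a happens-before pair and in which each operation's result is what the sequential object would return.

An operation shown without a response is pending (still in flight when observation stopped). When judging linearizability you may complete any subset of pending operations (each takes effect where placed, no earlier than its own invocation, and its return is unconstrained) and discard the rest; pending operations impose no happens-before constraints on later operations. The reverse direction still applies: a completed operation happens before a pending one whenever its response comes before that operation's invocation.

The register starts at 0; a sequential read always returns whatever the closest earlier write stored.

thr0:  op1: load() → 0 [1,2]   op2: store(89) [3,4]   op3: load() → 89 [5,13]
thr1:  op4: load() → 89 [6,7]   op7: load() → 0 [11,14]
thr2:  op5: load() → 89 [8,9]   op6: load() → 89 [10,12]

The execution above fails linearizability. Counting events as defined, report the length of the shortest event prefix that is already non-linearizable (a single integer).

14

events 1..13 are linearizable; a witness order is op1, op2, op3, op4, op5, op6:
1. op1 load() → 0, leaving value 0
2. op2 store(89), leaving value 89
3. op3 load() → 89, leaving value 89
4. op4 load() → 89, leaving value 89
5. op5 load() → 89, leaving value 89
6. op6 load() → 89, leaving value 89
adding event 14 (op7 responds at 14) leaves no legal real-time order
e.g. op1, op2, op3, op4, op5, op6, op7: illegal at step 7, since op7 load() → 0 cannot apply there
e.g. op1, op2, op3, op4, op5, op7, op6: illegal at step 6, since op7 load() → 0 cannot apply there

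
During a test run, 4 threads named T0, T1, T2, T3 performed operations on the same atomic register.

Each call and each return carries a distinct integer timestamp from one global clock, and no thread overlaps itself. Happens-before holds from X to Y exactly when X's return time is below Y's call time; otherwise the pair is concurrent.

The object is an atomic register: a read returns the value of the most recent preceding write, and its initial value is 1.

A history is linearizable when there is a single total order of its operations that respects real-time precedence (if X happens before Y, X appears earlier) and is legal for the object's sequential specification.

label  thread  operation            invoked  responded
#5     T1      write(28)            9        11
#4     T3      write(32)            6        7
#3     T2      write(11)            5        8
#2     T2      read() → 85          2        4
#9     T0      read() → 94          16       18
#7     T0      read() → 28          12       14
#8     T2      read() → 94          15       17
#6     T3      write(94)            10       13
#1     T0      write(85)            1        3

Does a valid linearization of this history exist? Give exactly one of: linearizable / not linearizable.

witness order: #1, #2, #3, #4, #5, #7, #6, #8, #9
step 1: #1 write(85) — value 85
step 2: #2 read() → 85 — value 85
step 3: #3 write(11) — value 11
step 4: #4 write(32) — value 32
step 5: #5 write(28) — value 28
step 6: #7 read() → 28 — value 28
step 7: #6 write(94) — value 94
step 8: #8 read() → 94 — value 94
step 9: #9 read() → 94 — value 94

linearizable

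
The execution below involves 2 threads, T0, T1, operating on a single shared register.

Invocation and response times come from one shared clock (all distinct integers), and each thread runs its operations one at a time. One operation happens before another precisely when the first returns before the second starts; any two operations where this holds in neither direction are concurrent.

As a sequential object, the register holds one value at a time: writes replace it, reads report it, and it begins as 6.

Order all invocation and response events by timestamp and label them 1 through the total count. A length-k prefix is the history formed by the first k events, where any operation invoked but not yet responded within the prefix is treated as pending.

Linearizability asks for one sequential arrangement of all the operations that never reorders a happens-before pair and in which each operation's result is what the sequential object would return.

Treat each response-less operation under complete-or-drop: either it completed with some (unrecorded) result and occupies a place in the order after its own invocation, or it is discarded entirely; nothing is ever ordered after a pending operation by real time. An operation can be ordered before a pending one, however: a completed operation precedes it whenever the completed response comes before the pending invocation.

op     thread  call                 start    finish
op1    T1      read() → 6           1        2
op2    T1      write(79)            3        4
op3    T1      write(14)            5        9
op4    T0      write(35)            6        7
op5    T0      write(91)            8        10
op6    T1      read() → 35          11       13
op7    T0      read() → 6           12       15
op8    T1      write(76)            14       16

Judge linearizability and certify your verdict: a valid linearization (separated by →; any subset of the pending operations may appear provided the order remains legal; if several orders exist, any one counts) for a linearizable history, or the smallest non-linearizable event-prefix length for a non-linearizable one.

not linearizable — minimal violating prefix: 13 events

events 1..12 are fine; event 13 — the response of op6 at time 13 — makes the prefix non-linearizable
checked exhaustively: 3 real-time-consistent orders of 6 completed operations, zero legal register replays
no completion choice of the 1 pending operation (op7) rescues it — every subset was tried
one such order, op1, op2, op3, op4, op5, op6 (pending dropped), breaks at step 6 where op6 read() → 35 is illegal
one such order, op1, op2, op4, op3, op5, op6 (pending dropped), breaks at step 6 where op6 read() → 35 is illegal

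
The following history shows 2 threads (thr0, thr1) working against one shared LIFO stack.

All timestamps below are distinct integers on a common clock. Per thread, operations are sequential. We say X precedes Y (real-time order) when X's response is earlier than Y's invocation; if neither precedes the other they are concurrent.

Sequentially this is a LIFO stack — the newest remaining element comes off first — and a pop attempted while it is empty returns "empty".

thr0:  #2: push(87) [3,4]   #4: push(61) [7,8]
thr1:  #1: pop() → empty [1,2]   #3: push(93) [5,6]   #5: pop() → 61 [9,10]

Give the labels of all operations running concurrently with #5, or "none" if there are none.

#5 runs from 9 to 10; window-overlapping ops are concurrent
#1 [1,2]: before
#2 [3,4]: before
#3 [5,6]: before
#4 [7,8]: before

none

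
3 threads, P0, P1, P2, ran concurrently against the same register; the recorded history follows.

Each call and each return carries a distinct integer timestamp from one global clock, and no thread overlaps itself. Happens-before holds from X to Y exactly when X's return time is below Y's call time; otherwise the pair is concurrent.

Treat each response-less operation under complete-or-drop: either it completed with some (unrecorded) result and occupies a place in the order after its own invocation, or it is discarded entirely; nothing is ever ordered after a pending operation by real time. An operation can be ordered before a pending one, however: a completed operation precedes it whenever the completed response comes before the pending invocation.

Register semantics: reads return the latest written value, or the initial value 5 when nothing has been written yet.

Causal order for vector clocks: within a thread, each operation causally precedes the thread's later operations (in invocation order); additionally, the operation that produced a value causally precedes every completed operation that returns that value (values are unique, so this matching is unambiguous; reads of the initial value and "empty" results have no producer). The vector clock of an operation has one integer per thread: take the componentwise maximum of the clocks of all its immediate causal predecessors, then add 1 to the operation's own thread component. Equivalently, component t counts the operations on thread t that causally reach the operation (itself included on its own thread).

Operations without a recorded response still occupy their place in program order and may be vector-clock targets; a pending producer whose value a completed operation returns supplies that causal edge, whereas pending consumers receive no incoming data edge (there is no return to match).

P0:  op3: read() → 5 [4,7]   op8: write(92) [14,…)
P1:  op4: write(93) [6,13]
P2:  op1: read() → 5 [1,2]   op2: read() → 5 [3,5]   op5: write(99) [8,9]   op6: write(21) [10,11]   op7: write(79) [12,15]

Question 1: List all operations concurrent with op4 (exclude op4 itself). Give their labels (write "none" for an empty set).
op4 spans [6,13]; an op avoiding the whole window 6..13 is ordered, any other is concurrent
op1 [1,2]: before
op2 [3,5]: before
op3 [4,7]: concurrent
op5 [8,9]: concurrent
op6 [10,11]: concurrent
op7 [12,15]: concurrent
op8 [14,…): after

op3, op5, op6, op7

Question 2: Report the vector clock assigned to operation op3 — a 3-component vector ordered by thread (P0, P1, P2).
op1 (invocation 1): nothing precedes it; P2's component alone gives (0, 0, 1)
op4 (invocation 6): nothing precedes it; P1's component alone gives (0, 1, 0)
op3 (invocation 4): nothing precedes it; P0's component alone gives (1, 0, 0)
op2, invoked 3, takes VC(op1)=(0, 0, 1) under max, adds 1 for P2 → (0, 0, 2)
op8, invoked 14, takes VC(op3)=(1, 0, 0) under max, adds 1 for P0 → (2, 0, 0)
op5, invoked 8, takes VC(op2)=(0, 0, 2) under max, adds 1 for P2 → (0, 0, 3)
op6, invoked 10, takes VC(op5)=(0, 0, 3) under max, adds 1 for P2 → (0, 0, 4)
op7, invoked 12, takes VC(op6)=(0, 0, 4) under max, adds 1 for P2 → (0, 0, 5)
target: VC(op3) = (1, 0, 0)

(1, 0, 0)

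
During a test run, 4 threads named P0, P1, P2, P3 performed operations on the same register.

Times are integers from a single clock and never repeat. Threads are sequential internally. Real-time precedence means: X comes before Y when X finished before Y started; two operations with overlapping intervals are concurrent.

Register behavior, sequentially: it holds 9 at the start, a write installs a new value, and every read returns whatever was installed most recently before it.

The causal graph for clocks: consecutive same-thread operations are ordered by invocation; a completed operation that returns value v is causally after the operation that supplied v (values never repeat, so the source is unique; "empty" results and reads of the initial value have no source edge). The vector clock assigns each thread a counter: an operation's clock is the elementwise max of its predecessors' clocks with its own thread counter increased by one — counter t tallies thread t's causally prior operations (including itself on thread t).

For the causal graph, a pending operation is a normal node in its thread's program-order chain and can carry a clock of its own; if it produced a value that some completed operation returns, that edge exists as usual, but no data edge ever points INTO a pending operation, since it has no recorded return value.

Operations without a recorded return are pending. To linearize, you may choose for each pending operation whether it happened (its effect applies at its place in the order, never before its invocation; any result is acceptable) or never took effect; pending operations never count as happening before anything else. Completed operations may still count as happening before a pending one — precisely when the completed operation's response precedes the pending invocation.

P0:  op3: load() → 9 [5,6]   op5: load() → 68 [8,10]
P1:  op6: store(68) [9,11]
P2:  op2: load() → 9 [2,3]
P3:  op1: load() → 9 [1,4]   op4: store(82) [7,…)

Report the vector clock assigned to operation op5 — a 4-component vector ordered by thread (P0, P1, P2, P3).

(2, 1, 0, 0)

op1, invoked 1, has no incoming edges; only P3's bump applies → (0, 0, 0, 1)
op2, invoked 2, has no incoming edges; only P2's bump applies → (0, 0, 1, 0)
op6, invoked 9, has no incoming edges; only P1's bump applies → (0, 1, 0, 0)
op3, invoked 5, has no incoming edges; only P0's bump applies → (1, 0, 0, 0)
VC(op4, invoked at 7): max of VC(op1)=(0, 0, 0, 1), then +1 on thread P3 → (0, 0, 0, 2)
VC(op5, invoked at 8): max of VC(op3)=(1, 0, 0, 0), VC(op6)=(0, 1, 0, 0), then +1 on thread P0 → (2, 1, 0, 0)
target: VC(op5) = (2, 1, 0, 0)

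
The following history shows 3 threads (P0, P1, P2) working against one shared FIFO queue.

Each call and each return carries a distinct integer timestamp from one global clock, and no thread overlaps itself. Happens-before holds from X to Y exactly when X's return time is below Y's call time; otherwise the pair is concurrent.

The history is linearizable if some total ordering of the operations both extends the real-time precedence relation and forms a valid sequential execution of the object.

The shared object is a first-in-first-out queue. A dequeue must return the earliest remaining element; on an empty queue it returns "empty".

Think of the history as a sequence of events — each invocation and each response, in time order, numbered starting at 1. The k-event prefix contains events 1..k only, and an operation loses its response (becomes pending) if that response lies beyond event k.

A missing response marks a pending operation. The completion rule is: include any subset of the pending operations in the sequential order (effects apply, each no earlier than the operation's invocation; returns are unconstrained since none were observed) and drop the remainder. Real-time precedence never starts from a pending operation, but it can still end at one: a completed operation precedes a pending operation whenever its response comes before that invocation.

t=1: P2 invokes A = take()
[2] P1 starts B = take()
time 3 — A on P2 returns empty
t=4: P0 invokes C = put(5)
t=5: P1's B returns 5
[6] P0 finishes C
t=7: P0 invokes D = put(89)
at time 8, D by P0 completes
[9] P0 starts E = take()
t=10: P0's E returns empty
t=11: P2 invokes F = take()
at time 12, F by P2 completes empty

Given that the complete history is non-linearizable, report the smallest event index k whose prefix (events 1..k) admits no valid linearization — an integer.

10

events 1..9 are still linearizable — one witness is A, C, B, D:
1. A take() → empty, leaving queue <>
2. C put(5), leaving queue <5>
3. B take() → 5, leaving queue <>
4. D put(89), leaving queue <89>
once event 10 joins (E's response, time 10), exhaustive search finds no witness
one such order, A, B, C, D, E, breaks at step 2 where B take() → 5 is illegal
one such order, A, C, B, D, E, breaks at step 5 where E take() → empty is illegal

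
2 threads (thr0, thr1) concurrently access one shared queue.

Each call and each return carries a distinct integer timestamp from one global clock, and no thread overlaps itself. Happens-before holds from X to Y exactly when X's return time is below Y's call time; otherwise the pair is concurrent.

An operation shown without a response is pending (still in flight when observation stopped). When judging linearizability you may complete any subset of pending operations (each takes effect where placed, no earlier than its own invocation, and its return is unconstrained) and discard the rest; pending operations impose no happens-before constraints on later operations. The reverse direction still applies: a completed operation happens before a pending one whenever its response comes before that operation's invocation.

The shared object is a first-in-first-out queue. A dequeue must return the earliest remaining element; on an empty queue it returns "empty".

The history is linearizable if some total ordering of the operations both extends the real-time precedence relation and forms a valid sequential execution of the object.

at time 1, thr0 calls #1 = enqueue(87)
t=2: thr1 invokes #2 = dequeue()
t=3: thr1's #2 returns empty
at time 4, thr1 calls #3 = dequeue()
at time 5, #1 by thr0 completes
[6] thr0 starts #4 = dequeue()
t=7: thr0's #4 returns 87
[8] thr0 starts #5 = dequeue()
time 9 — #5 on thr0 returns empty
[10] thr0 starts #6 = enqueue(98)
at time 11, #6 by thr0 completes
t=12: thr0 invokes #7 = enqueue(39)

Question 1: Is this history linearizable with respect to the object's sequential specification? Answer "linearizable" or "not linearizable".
linearizable

one valid linearization: #2, #1, #4, #3, #5, #6
after step 1 (#2 dequeue() → empty): queue <>
after step 2 (#1 enqueue(87)): queue <87>
after step 3 (#4 dequeue() → 87): queue <>
after step 4 (#3 dequeue() (pending, included)): queue <>
after step 5 (#5 dequeue() → empty): queue <>
after step 6 (#6 enqueue(98)): queue <98>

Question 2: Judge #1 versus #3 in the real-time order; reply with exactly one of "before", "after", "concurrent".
Answer: concurrent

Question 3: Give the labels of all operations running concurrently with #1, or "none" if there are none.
Answer: #2, #3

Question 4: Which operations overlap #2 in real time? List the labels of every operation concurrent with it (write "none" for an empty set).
Answer: #1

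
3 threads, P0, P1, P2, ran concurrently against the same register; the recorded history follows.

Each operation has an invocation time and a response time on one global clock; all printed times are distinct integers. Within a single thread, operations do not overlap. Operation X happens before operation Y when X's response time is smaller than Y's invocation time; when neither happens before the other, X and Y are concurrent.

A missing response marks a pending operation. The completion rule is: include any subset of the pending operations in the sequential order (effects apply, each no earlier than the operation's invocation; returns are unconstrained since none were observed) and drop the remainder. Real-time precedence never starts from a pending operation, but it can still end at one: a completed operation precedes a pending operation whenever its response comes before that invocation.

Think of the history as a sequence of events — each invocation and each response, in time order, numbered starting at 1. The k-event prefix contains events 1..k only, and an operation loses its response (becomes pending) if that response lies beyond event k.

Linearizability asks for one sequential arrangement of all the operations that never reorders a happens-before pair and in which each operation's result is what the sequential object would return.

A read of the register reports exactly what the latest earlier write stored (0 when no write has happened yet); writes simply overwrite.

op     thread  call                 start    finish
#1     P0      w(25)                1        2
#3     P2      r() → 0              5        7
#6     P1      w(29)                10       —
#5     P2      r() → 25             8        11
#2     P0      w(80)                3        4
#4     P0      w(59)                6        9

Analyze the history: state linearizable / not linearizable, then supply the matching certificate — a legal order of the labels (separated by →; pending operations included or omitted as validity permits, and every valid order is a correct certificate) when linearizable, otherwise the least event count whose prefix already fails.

the violation lands at event 7, #3's response at time 7: events 1..6 linearize, events 1..7 do not
exhaustive check: the 3 completed register ops admit one real-time order; illegal
every completion of the 1 pending operation (#4) was checked; none linearizes
for example #1, #2, #3 (pending dropped) fails at step 3: #3 r() → 0 is not legal there

not linearizable — minimal violating prefix: 7 events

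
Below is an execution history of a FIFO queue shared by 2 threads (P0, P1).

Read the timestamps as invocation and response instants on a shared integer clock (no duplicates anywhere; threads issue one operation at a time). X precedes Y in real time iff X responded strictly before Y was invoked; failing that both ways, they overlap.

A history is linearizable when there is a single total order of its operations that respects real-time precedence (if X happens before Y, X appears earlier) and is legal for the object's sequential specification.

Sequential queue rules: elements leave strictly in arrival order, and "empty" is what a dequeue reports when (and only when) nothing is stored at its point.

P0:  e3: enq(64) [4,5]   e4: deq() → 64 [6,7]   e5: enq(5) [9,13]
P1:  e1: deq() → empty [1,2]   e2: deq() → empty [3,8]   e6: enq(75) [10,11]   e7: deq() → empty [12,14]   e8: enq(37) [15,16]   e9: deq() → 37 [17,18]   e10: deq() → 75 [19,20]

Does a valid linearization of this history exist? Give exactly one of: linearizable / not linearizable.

not linearizable

prefix check: 1..13 passes, 1..14 fails once e7's time-14 response joins
the 7 completed operations admit 9 real-time orders; each fails the FIFO queue replay
for example e1, e2, e3, e4, e5, e6, e7 fails at step 7: e7 deq() → empty is not legal there
for example e1, e2, e3, e4, e6, e5, e7 fails at step 7: e7 deq() → empty is not legal there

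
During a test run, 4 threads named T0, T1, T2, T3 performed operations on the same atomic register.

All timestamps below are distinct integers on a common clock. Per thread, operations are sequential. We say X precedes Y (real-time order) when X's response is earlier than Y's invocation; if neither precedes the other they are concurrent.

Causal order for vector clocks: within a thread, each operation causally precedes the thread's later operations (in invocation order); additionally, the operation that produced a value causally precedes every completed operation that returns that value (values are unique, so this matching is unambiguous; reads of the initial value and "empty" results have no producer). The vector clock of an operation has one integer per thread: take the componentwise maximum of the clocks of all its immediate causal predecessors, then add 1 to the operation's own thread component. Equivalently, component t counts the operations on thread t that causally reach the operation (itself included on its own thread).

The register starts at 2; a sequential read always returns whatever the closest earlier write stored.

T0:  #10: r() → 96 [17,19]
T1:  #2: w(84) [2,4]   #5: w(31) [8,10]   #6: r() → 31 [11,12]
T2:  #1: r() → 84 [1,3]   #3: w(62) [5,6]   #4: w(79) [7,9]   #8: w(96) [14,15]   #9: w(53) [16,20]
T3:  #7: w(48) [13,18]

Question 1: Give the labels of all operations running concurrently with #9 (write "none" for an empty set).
Answer: #10, #7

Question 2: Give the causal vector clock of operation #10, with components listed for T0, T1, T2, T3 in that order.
Answer: (1, 1, 4, 0)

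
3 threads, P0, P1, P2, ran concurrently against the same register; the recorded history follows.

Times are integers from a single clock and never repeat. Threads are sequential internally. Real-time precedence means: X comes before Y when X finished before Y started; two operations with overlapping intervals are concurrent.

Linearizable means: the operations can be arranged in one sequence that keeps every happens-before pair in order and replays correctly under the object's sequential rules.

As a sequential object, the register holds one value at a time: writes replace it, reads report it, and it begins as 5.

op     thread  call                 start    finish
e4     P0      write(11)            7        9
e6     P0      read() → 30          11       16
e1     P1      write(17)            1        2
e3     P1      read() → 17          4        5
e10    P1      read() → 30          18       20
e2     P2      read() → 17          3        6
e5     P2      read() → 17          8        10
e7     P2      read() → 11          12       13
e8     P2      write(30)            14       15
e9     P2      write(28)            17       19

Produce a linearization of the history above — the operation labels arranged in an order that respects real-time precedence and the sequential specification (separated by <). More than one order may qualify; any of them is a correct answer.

after step 1 (e1 write(17)): value 17
after step 2 (e2 read() → 17): value 17
after step 3 (e3 read() → 17): value 17
after step 4 (e5 read() → 17): value 17
after step 5 (e4 write(11)): value 11
after step 6 (e7 read() → 11): value 11
after step 7 (e8 write(30)): value 30
after step 8 (e6 read() → 30): value 30
after step 9 (e10 read() → 30): value 30
after step 10 (e9 write(28)): value 28

e1 < e2 < e3 < e5 < e4 < e7 < e8 < e6 < e10 < e9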